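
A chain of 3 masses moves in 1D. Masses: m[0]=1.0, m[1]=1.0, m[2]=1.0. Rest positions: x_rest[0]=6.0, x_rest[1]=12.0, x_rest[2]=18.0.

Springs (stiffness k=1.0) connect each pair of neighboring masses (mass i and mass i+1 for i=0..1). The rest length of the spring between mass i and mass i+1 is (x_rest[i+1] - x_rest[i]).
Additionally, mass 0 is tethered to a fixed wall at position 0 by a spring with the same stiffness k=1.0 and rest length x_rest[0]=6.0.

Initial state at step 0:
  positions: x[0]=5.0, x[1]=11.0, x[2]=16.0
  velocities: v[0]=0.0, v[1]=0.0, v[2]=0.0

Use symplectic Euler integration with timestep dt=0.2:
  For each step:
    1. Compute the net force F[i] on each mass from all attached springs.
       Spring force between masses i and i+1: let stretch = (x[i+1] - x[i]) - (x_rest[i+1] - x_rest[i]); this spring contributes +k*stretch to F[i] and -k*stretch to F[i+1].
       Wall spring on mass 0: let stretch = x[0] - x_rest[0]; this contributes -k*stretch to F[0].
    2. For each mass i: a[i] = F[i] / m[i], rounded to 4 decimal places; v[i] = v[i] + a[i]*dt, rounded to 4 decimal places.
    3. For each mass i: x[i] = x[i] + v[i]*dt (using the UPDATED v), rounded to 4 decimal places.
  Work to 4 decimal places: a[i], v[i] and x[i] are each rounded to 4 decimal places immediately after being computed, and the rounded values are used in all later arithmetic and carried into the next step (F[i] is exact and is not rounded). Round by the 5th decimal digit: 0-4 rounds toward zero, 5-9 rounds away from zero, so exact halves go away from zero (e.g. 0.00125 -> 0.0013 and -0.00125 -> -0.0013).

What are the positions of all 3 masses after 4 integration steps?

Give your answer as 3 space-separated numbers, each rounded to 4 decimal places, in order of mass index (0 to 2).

Answer: 5.3324 10.6903 16.3547

Derivation:
Step 0: x=[5.0000 11.0000 16.0000] v=[0.0000 0.0000 0.0000]
Step 1: x=[5.0400 10.9600 16.0400] v=[0.2000 -0.2000 0.2000]
Step 2: x=[5.1152 10.8864 16.1168] v=[0.3760 -0.3680 0.3840]
Step 3: x=[5.2166 10.7912 16.2244] v=[0.5072 -0.4762 0.5379]
Step 4: x=[5.3324 10.6903 16.3547] v=[0.5788 -0.5045 0.6513]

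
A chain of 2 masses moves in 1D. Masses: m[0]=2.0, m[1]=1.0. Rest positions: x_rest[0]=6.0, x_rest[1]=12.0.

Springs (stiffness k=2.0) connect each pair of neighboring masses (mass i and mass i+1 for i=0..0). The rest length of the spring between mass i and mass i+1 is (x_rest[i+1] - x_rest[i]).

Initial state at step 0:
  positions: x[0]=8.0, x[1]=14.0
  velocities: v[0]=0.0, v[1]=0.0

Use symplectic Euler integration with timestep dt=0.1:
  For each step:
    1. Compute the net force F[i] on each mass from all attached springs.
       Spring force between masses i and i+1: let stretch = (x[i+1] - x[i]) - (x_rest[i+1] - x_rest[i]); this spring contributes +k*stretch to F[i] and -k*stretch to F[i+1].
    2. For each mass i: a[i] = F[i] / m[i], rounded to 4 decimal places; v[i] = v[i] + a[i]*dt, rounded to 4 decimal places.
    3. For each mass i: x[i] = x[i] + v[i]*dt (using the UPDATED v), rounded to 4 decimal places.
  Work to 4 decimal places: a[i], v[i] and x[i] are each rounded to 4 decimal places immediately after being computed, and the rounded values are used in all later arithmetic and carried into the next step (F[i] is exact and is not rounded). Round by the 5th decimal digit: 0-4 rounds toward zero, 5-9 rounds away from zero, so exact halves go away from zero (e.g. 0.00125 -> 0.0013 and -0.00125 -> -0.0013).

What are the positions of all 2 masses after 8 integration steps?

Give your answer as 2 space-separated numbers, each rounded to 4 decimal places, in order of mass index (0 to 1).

Step 0: x=[8.0000 14.0000] v=[0.0000 0.0000]
Step 1: x=[8.0000 14.0000] v=[0.0000 0.0000]
Step 2: x=[8.0000 14.0000] v=[0.0000 0.0000]
Step 3: x=[8.0000 14.0000] v=[0.0000 0.0000]
Step 4: x=[8.0000 14.0000] v=[0.0000 0.0000]
Step 5: x=[8.0000 14.0000] v=[0.0000 0.0000]
Step 6: x=[8.0000 14.0000] v=[0.0000 0.0000]
Step 7: x=[8.0000 14.0000] v=[0.0000 0.0000]
Step 8: x=[8.0000 14.0000] v=[0.0000 0.0000]

Answer: 8.0000 14.0000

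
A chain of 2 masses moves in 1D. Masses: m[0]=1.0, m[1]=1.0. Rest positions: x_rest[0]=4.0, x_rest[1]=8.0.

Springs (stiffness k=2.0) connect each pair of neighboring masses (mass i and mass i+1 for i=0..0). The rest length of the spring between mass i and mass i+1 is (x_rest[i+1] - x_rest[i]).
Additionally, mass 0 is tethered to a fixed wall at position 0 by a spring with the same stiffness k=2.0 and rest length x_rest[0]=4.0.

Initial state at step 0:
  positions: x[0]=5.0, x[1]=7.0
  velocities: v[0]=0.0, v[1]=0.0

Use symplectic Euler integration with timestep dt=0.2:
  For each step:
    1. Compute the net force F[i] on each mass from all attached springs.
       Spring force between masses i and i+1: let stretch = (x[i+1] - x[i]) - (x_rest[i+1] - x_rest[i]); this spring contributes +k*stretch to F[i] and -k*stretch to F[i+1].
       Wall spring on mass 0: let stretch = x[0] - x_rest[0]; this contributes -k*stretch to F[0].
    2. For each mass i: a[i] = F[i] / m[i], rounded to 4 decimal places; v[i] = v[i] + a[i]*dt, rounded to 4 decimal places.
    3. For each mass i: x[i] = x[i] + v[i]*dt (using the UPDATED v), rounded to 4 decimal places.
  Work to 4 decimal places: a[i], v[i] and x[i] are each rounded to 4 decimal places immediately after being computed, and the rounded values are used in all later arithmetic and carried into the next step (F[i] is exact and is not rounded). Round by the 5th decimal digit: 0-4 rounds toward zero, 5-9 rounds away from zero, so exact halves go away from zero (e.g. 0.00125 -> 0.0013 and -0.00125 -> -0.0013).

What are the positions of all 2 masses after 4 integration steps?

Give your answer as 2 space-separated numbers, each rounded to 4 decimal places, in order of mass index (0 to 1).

Answer: 3.2949 8.1652

Derivation:
Step 0: x=[5.0000 7.0000] v=[0.0000 0.0000]
Step 1: x=[4.7600 7.1600] v=[-1.2000 0.8000]
Step 2: x=[4.3312 7.4480] v=[-2.1440 1.4400]
Step 3: x=[3.8052 7.8067] v=[-2.6298 1.7933]
Step 4: x=[3.2949 8.1652] v=[-2.5513 1.7927]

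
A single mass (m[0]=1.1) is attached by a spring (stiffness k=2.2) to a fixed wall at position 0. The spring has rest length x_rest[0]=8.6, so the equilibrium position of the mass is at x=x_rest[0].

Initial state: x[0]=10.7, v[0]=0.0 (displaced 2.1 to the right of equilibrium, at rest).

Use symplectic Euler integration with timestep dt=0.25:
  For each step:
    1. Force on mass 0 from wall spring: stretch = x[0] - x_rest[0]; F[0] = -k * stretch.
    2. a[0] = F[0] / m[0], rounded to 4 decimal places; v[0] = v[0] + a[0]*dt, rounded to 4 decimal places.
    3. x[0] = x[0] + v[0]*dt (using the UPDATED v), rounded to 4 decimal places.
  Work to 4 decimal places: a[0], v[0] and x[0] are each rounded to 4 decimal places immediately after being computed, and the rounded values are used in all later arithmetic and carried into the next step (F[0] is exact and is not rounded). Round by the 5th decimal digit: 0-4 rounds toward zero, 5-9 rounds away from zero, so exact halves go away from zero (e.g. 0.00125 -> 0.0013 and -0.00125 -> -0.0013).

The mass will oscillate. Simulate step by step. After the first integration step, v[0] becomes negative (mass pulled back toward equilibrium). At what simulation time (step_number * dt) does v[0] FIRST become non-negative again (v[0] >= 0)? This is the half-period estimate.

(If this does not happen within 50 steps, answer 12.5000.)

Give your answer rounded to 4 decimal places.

Step 0: x=[10.7000] v=[0.0000]
Step 1: x=[10.4375] v=[-1.0500]
Step 2: x=[9.9453] v=[-1.9688]
Step 3: x=[9.2849] v=[-2.6415]
Step 4: x=[8.5389] v=[-2.9840]
Step 5: x=[7.8005] v=[-2.9535]
Step 6: x=[7.1621] v=[-2.5538]
Step 7: x=[6.7034] v=[-1.8349]
Step 8: x=[6.4818] v=[-0.8866]
Step 9: x=[6.5249] v=[0.1725]
First v>=0 after going negative at step 9, time=2.2500

Answer: 2.2500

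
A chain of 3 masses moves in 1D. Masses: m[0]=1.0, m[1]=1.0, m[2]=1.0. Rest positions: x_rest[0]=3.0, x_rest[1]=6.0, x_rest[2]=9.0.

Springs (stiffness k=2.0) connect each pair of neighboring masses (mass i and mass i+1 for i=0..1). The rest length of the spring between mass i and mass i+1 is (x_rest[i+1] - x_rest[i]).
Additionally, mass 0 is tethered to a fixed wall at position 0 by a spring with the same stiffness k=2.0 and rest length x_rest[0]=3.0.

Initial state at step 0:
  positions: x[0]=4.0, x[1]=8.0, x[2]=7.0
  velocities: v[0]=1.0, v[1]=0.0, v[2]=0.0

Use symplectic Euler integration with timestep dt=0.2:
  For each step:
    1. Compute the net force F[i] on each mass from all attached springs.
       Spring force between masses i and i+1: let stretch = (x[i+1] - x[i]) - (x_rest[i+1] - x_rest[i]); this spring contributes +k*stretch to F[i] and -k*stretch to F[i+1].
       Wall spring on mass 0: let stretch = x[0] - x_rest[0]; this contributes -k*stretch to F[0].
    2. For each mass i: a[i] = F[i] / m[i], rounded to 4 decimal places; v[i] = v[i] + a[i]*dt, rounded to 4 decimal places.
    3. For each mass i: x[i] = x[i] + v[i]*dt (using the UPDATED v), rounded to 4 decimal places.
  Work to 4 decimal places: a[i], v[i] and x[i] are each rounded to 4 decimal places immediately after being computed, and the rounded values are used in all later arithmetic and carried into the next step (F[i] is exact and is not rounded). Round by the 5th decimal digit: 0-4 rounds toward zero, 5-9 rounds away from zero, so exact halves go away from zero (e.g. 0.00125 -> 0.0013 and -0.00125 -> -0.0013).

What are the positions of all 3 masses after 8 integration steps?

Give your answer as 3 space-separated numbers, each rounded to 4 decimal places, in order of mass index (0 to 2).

Answer: 1.5210 5.2267 10.9009

Derivation:
Step 0: x=[4.0000 8.0000 7.0000] v=[1.0000 0.0000 0.0000]
Step 1: x=[4.2000 7.6000 7.3200] v=[1.0000 -2.0000 1.6000]
Step 2: x=[4.3360 6.9056 7.9024] v=[0.6800 -3.4720 2.9120]
Step 3: x=[4.3307 6.0854 8.6451] v=[-0.0266 -4.1011 3.7133]
Step 4: x=[4.1193 5.3296 9.4230] v=[-1.0570 -3.7791 3.8894]
Step 5: x=[3.6752 4.8044 10.1134] v=[-2.2206 -2.6259 3.4520]
Step 6: x=[3.0274 4.6136 10.6191] v=[-3.2390 -0.9540 2.5284]
Step 7: x=[2.2643 4.7763 10.8843] v=[-3.8155 0.8137 1.3262]
Step 8: x=[1.5210 5.2267 10.9009] v=[-3.7164 2.2521 0.0830]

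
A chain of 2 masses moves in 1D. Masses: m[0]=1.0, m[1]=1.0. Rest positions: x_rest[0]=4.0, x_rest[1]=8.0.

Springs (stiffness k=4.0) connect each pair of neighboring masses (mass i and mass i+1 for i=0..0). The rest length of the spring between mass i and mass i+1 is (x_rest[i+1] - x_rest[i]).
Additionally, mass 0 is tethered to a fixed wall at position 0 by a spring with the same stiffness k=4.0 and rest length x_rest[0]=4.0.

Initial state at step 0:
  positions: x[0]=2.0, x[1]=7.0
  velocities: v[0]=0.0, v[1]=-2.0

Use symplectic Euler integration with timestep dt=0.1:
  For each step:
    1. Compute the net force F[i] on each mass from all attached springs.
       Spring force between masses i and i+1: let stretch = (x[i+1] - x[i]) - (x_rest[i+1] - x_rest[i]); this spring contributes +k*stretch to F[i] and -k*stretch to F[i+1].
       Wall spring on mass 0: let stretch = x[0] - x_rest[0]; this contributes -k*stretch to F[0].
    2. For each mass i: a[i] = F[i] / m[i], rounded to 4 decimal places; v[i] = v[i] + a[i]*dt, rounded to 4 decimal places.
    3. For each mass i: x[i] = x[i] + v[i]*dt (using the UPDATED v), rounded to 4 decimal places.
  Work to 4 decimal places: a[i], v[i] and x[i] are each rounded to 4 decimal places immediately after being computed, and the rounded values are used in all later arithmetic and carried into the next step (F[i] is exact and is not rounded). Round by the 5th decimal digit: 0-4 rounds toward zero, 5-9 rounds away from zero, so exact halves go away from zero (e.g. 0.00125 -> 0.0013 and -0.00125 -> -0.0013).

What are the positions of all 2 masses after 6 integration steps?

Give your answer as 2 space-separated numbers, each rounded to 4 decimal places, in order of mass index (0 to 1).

Answer: 3.5976 5.5986

Derivation:
Step 0: x=[2.0000 7.0000] v=[0.0000 -2.0000]
Step 1: x=[2.1200 6.7600] v=[1.2000 -2.4000]
Step 2: x=[2.3408 6.4944] v=[2.2080 -2.6560]
Step 3: x=[2.6341 6.2227] v=[2.9331 -2.7174]
Step 4: x=[2.9656 5.9674] v=[3.3149 -2.5528]
Step 5: x=[3.2985 5.7521] v=[3.3294 -2.1535]
Step 6: x=[3.5976 5.5986] v=[2.9914 -1.5349]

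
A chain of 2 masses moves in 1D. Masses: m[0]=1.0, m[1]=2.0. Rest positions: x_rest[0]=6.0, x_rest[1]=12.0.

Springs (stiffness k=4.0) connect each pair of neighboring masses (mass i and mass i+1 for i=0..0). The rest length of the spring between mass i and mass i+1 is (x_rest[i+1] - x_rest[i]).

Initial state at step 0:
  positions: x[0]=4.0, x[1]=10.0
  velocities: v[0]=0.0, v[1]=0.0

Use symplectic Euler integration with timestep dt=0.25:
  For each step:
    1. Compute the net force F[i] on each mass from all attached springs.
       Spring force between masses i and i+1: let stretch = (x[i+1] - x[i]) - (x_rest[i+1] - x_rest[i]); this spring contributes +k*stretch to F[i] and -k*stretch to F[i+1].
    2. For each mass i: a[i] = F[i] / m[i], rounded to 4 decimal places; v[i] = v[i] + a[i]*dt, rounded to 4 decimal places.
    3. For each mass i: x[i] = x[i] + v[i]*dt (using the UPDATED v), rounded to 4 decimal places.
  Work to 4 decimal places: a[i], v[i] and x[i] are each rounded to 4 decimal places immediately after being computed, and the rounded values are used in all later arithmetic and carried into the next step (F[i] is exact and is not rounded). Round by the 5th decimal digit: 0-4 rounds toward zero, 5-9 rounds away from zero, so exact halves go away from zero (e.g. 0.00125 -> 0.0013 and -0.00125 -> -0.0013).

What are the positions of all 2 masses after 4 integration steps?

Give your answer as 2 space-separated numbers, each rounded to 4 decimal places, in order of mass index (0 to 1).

Answer: 4.0000 10.0000

Derivation:
Step 0: x=[4.0000 10.0000] v=[0.0000 0.0000]
Step 1: x=[4.0000 10.0000] v=[0.0000 0.0000]
Step 2: x=[4.0000 10.0000] v=[0.0000 0.0000]
Step 3: x=[4.0000 10.0000] v=[0.0000 0.0000]
Step 4: x=[4.0000 10.0000] v=[0.0000 0.0000]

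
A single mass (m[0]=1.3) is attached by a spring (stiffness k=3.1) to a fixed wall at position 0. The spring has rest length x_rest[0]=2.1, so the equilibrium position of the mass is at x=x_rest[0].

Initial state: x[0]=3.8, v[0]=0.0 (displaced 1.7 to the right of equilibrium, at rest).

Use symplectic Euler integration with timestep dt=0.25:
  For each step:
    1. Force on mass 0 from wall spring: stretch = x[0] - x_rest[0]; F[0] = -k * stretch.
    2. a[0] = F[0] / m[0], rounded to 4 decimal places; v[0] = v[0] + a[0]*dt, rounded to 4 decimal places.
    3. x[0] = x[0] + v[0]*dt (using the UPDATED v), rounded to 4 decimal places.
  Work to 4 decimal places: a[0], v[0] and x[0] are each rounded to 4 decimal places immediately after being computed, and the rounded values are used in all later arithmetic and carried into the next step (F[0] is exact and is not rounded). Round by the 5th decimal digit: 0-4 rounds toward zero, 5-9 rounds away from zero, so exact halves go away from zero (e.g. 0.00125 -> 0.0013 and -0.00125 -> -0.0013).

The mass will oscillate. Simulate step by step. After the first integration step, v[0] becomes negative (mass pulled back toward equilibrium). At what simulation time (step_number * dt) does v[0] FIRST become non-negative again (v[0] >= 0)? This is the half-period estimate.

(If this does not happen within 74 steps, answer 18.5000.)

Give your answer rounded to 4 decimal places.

Answer: 2.2500

Derivation:
Step 0: x=[3.8000] v=[0.0000]
Step 1: x=[3.5466] v=[-1.0135]
Step 2: x=[3.0776] v=[-1.8759]
Step 3: x=[2.4629] v=[-2.4587]
Step 4: x=[1.7941] v=[-2.6751]
Step 5: x=[1.1709] v=[-2.4927]
Step 6: x=[0.6862] v=[-1.9388]
Step 7: x=[0.4122] v=[-1.0960]
Step 8: x=[0.3898] v=[-0.0898]
Step 9: x=[0.6223] v=[0.9298]
First v>=0 after going negative at step 9, time=2.2500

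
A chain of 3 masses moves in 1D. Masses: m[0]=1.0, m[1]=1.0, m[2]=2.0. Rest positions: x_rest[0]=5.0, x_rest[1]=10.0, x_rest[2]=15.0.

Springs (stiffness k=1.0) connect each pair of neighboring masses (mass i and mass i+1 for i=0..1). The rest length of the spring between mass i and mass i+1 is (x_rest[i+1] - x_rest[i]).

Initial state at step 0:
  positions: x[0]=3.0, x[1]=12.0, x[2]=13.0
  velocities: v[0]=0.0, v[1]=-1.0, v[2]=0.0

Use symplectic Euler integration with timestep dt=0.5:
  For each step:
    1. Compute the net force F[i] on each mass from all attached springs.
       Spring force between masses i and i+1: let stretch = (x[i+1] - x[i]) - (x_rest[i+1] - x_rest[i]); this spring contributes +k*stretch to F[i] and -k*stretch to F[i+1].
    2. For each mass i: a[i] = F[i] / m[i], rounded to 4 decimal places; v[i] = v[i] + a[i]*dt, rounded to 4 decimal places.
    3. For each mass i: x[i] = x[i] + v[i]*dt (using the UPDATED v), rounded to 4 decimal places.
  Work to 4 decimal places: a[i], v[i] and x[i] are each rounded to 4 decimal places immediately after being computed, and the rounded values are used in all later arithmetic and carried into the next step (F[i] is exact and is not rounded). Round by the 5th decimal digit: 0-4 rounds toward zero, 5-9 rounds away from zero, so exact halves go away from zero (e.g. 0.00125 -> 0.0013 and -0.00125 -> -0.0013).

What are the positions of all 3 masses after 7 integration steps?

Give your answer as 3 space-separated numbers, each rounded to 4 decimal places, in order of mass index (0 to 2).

Step 0: x=[3.0000 12.0000 13.0000] v=[0.0000 -1.0000 0.0000]
Step 1: x=[4.0000 9.5000 13.5000] v=[2.0000 -5.0000 1.0000]
Step 2: x=[5.1250 6.6250 14.1250] v=[2.2500 -5.7500 1.2500]
Step 3: x=[5.3750 5.2500 14.4375] v=[0.5000 -2.7500 0.6250]
Step 4: x=[4.3438 6.2032 14.2266] v=[-2.0625 1.9063 -0.4219]
Step 5: x=[2.5274 8.6974 13.6377] v=[-3.6328 4.9883 -1.1778]
Step 6: x=[1.0035 10.8842 13.0563] v=[-3.0478 4.3735 -1.1629]
Step 7: x=[0.6998 11.1438 12.8284] v=[-0.6075 0.5192 -0.4559]

Answer: 0.6998 11.1438 12.8284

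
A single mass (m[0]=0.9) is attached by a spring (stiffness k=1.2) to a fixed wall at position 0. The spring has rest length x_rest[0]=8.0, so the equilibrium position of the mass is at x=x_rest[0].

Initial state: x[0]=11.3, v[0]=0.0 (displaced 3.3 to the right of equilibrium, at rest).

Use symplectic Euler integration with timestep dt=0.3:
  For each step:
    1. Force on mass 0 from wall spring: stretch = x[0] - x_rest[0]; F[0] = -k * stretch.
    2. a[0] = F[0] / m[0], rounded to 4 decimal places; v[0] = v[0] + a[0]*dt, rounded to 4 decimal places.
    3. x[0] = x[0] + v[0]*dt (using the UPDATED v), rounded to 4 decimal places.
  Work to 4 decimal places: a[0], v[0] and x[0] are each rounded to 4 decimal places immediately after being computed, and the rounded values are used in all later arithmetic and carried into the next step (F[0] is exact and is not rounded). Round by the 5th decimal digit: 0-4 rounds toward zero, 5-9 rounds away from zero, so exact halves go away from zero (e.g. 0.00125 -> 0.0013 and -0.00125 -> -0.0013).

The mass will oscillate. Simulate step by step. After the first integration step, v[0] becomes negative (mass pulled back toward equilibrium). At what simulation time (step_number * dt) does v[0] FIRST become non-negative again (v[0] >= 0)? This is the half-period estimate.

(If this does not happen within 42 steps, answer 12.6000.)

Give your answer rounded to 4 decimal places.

Step 0: x=[11.3000] v=[0.0000]
Step 1: x=[10.9040] v=[-1.3200]
Step 2: x=[10.1595] v=[-2.4816]
Step 3: x=[9.1559] v=[-3.3454]
Step 4: x=[8.0136] v=[-3.8078]
Step 5: x=[6.8696] v=[-3.8132]
Step 6: x=[5.8613] v=[-3.3610]
Step 7: x=[5.1097] v=[-2.5055]
Step 8: x=[4.7049] v=[-1.3494]
Step 9: x=[4.6955] v=[-0.0314]
Step 10: x=[5.0826] v=[1.2904]
First v>=0 after going negative at step 10, time=3.0000

Answer: 3.0000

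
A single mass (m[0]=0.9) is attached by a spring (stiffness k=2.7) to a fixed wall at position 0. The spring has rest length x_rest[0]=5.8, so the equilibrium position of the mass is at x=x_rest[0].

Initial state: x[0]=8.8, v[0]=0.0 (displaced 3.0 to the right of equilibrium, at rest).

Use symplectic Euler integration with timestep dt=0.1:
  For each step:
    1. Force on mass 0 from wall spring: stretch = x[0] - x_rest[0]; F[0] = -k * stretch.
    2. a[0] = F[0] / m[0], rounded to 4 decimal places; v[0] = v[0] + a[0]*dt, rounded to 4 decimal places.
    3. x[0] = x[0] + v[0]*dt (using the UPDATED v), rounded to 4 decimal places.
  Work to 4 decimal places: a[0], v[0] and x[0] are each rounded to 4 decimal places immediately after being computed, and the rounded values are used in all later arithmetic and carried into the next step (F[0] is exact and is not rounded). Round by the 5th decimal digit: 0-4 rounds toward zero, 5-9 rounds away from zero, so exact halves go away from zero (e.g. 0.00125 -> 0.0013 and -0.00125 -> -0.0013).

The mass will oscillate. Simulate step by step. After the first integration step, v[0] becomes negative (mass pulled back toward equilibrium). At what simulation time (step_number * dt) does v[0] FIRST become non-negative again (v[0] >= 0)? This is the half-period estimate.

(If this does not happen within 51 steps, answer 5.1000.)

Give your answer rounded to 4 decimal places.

Step 0: x=[8.8000] v=[0.0000]
Step 1: x=[8.7100] v=[-0.9000]
Step 2: x=[8.5327] v=[-1.7730]
Step 3: x=[8.2734] v=[-2.5928]
Step 4: x=[7.9399] v=[-3.3348]
Step 5: x=[7.5422] v=[-3.9768]
Step 6: x=[7.0923] v=[-4.4995]
Step 7: x=[6.6036] v=[-4.8872]
Step 8: x=[6.0908] v=[-5.1283]
Step 9: x=[5.5693] v=[-5.2155]
Step 10: x=[5.0547] v=[-5.1463]
Step 11: x=[4.5624] v=[-4.9227]
Step 12: x=[4.1073] v=[-4.5514]
Step 13: x=[3.7029] v=[-4.0436]
Step 14: x=[3.3615] v=[-3.4145]
Step 15: x=[3.0932] v=[-2.6830]
Step 16: x=[2.9061] v=[-1.8710]
Step 17: x=[2.8058] v=[-1.0028]
Step 18: x=[2.7954] v=[-0.1045]
Step 19: x=[2.8751] v=[0.7969]
First v>=0 after going negative at step 19, time=1.9000

Answer: 1.9000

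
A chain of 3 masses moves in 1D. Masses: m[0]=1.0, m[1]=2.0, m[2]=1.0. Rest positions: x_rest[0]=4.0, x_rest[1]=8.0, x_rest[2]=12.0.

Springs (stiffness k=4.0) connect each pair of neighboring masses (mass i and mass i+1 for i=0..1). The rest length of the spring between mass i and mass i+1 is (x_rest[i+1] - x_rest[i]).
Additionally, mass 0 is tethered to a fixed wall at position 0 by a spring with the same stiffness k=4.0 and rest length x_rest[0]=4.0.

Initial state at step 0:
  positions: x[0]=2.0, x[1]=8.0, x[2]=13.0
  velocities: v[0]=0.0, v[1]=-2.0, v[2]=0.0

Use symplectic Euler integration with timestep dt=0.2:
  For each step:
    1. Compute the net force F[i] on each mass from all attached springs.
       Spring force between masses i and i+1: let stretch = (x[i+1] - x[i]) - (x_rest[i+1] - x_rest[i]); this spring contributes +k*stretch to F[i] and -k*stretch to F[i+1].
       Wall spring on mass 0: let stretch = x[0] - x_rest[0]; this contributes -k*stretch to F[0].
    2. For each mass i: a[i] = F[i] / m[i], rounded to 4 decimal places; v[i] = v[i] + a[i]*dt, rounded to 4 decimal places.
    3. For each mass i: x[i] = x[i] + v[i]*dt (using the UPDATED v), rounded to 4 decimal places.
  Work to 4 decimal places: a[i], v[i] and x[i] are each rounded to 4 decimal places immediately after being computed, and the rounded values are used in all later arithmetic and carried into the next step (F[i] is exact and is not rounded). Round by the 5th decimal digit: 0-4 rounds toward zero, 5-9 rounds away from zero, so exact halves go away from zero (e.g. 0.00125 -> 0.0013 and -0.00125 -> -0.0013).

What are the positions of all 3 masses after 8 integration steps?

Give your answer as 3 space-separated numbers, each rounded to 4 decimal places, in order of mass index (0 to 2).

Answer: 2.8582 7.6002 9.0064

Derivation:
Step 0: x=[2.0000 8.0000 13.0000] v=[0.0000 -2.0000 0.0000]
Step 1: x=[2.6400 7.5200 12.8400] v=[3.2000 -2.4000 -0.8000]
Step 2: x=[3.6384 7.0752 12.4688] v=[4.9920 -2.2240 -1.8560]
Step 3: x=[4.6045 6.7869 11.8746] v=[4.8307 -1.4413 -2.9709]
Step 4: x=[5.1831 6.7311 11.1064] v=[2.8930 -0.2792 -3.8411]
Step 5: x=[5.1801 6.9014 10.2781] v=[-0.0151 0.8517 -4.1413]
Step 6: x=[4.6237 7.2042 9.5496] v=[-2.7821 1.5139 -3.6427]
Step 7: x=[3.7404 7.4882 9.0858] v=[-4.4167 1.4199 -2.3190]
Step 8: x=[2.8582 7.6002 9.0064] v=[-4.4108 0.5598 -0.3971]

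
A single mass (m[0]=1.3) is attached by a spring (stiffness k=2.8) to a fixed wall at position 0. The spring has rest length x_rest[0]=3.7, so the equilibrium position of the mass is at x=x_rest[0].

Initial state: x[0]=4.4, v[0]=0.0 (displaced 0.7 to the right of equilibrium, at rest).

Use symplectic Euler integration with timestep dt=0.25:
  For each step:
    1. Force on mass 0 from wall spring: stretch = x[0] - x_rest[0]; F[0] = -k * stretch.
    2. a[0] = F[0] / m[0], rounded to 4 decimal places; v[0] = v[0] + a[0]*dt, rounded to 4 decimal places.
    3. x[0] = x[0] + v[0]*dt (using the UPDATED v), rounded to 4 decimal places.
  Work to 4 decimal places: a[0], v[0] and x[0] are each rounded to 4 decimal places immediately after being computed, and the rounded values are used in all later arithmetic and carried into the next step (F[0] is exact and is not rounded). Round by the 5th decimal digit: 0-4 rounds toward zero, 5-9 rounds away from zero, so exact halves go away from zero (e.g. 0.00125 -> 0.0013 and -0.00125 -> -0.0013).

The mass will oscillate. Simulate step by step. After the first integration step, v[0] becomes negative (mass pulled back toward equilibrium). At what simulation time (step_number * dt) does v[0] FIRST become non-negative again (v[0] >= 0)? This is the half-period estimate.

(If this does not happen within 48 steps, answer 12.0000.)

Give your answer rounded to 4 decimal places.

Step 0: x=[4.4000] v=[0.0000]
Step 1: x=[4.3058] v=[-0.3769]
Step 2: x=[4.1300] v=[-0.7031]
Step 3: x=[3.8963] v=[-0.9347]
Step 4: x=[3.6362] v=[-1.0404]
Step 5: x=[3.3847] v=[-1.0061]
Step 6: x=[3.1756] v=[-0.8363]
Step 7: x=[3.0371] v=[-0.5539]
Step 8: x=[2.9879] v=[-0.1970]
Step 9: x=[3.0345] v=[0.1865]
First v>=0 after going negative at step 9, time=2.2500

Answer: 2.2500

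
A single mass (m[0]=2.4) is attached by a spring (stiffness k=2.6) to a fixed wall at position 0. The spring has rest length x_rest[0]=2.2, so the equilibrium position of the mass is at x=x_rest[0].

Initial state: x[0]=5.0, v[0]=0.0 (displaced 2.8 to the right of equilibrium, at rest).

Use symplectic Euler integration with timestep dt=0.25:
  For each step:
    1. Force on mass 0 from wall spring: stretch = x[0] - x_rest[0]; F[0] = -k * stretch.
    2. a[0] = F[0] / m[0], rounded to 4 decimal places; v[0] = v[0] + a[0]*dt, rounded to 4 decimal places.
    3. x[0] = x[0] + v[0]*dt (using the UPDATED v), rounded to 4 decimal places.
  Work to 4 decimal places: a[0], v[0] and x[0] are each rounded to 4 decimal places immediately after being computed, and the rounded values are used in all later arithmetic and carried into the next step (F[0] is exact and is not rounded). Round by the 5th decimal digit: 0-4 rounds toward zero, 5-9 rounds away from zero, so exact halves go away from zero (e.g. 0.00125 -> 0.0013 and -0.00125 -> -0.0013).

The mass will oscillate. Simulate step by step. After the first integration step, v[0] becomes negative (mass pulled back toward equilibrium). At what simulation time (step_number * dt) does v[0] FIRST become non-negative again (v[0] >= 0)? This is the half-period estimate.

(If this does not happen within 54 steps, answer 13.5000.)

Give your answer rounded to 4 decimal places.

Step 0: x=[5.0000] v=[0.0000]
Step 1: x=[4.8104] v=[-0.7583]
Step 2: x=[4.4441] v=[-1.4653]
Step 3: x=[3.9258] v=[-2.0731]
Step 4: x=[3.2907] v=[-2.5405]
Step 5: x=[2.5817] v=[-2.8359]
Step 6: x=[1.8469] v=[-2.9393]
Step 7: x=[1.1360] v=[-2.8437]
Step 8: x=[0.4971] v=[-2.5555]
Step 9: x=[-0.0265] v=[-2.0943]
Step 10: x=[-0.3993] v=[-1.4913]
Step 11: x=[-0.5961] v=[-0.7873]
Step 12: x=[-0.6036] v=[-0.0300]
Step 13: x=[-0.4213] v=[0.7293]
First v>=0 after going negative at step 13, time=3.2500

Answer: 3.2500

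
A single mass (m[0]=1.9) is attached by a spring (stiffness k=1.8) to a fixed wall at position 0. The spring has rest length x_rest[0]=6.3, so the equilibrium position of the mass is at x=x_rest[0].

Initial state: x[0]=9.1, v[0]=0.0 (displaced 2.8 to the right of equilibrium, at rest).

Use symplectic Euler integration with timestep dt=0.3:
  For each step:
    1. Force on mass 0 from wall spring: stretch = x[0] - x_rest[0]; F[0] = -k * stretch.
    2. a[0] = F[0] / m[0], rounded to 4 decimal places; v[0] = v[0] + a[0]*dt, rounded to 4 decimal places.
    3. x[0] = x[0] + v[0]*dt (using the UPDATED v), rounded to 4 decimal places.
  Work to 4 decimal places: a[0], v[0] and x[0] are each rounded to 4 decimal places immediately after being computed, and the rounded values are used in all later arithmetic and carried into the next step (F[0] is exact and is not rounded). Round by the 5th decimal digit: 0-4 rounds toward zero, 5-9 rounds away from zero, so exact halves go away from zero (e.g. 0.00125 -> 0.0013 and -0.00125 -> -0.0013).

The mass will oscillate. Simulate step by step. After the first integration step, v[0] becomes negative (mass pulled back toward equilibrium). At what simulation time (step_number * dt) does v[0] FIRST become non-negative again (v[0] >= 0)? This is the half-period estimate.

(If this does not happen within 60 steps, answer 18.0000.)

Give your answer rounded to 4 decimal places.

Step 0: x=[9.1000] v=[0.0000]
Step 1: x=[8.8613] v=[-0.7958]
Step 2: x=[8.4042] v=[-1.5238]
Step 3: x=[7.7676] v=[-2.1219]
Step 4: x=[7.0059] v=[-2.5390]
Step 5: x=[6.1840] v=[-2.7396]
Step 6: x=[5.3720] v=[-2.7066]
Step 7: x=[4.6392] v=[-2.4428]
Step 8: x=[4.0480] v=[-1.9708]
Step 9: x=[3.6488] v=[-1.3308]
Step 10: x=[3.4756] v=[-0.5773]
Step 11: x=[3.5432] v=[0.2254]
First v>=0 after going negative at step 11, time=3.3000

Answer: 3.3000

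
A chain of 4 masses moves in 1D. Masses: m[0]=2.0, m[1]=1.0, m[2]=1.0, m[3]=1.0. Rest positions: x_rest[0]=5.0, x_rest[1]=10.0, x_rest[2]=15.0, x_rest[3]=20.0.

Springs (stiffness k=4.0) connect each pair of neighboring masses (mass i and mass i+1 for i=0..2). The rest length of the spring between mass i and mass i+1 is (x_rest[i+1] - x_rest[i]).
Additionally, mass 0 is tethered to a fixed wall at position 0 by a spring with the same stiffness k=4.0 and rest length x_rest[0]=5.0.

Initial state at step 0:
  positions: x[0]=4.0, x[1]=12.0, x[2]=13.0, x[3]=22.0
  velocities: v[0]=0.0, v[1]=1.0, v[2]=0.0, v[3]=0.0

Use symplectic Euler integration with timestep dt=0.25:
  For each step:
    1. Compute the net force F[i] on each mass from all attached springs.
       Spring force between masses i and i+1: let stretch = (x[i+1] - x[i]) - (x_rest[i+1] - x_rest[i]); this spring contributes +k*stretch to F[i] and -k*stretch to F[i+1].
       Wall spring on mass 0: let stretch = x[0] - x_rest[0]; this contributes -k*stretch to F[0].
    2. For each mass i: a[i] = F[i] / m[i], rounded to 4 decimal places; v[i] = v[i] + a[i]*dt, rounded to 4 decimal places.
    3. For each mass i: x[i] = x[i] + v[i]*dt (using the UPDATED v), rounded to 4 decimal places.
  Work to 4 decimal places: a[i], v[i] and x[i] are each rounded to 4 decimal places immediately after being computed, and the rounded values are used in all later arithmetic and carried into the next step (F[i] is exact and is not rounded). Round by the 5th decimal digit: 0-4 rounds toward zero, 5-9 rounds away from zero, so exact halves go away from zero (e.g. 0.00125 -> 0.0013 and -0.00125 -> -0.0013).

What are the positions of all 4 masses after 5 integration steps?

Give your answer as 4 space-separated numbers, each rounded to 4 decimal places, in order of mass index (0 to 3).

Step 0: x=[4.0000 12.0000 13.0000 22.0000] v=[0.0000 1.0000 0.0000 0.0000]
Step 1: x=[4.5000 10.5000 15.0000 21.0000] v=[2.0000 -6.0000 8.0000 -4.0000]
Step 2: x=[5.1875 8.6250 17.3750 19.7500] v=[2.7500 -7.5000 9.5000 -5.0000]
Step 3: x=[5.6563 8.0781 18.1563 19.1563] v=[1.8750 -2.1875 3.1250 -2.3750]
Step 4: x=[5.7208 9.4453 16.6680 19.5626] v=[0.2578 5.4689 -5.9532 1.6250]
Step 5: x=[5.5357 11.6871 14.0977 20.4952] v=[-0.7404 8.9671 -10.2813 3.7304]

Answer: 5.5357 11.6871 14.0977 20.4952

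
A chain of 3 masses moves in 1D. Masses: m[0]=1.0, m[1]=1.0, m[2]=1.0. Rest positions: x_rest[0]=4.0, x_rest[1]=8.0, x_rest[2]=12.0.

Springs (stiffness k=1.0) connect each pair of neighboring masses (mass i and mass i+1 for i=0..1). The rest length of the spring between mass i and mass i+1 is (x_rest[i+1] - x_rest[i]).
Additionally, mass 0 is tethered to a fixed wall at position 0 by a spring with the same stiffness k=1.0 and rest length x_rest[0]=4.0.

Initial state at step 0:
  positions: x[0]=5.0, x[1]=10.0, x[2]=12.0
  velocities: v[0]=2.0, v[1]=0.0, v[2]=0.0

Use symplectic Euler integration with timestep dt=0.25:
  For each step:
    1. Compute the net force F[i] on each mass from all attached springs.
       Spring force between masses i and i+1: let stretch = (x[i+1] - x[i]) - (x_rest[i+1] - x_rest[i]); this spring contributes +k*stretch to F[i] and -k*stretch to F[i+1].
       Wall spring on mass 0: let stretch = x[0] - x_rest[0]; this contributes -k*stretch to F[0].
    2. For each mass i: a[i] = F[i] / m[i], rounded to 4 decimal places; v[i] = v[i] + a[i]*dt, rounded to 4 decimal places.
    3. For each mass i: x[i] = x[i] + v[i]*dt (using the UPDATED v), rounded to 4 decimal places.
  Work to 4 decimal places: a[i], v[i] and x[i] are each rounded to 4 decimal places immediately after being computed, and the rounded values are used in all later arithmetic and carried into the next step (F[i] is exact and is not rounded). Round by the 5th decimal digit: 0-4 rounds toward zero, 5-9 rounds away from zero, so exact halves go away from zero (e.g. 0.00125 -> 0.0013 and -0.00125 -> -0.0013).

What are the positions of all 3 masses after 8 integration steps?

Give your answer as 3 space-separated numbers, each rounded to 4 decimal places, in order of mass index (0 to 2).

Answer: 4.4839 8.7577 13.9344

Derivation:
Step 0: x=[5.0000 10.0000 12.0000] v=[2.0000 0.0000 0.0000]
Step 1: x=[5.5000 9.8125 12.1250] v=[2.0000 -0.7500 0.5000]
Step 2: x=[5.9258 9.5000 12.3555] v=[1.7031 -1.2500 0.9219]
Step 3: x=[6.2046 9.1426 12.6575] v=[1.1152 -1.4297 1.2080]
Step 4: x=[6.2793 8.8212 12.9898] v=[0.2986 -1.2855 1.3293]
Step 5: x=[6.1204 8.6015 13.3116] v=[-0.6358 -0.8788 1.2872]
Step 6: x=[5.7340 8.5211 13.5890] v=[-1.5456 -0.3216 1.1097]
Step 7: x=[5.1634 8.5833 13.7997] v=[-2.2823 0.2486 0.8427]
Step 8: x=[4.4839 8.7577 13.9344] v=[-2.7182 0.6977 0.5386]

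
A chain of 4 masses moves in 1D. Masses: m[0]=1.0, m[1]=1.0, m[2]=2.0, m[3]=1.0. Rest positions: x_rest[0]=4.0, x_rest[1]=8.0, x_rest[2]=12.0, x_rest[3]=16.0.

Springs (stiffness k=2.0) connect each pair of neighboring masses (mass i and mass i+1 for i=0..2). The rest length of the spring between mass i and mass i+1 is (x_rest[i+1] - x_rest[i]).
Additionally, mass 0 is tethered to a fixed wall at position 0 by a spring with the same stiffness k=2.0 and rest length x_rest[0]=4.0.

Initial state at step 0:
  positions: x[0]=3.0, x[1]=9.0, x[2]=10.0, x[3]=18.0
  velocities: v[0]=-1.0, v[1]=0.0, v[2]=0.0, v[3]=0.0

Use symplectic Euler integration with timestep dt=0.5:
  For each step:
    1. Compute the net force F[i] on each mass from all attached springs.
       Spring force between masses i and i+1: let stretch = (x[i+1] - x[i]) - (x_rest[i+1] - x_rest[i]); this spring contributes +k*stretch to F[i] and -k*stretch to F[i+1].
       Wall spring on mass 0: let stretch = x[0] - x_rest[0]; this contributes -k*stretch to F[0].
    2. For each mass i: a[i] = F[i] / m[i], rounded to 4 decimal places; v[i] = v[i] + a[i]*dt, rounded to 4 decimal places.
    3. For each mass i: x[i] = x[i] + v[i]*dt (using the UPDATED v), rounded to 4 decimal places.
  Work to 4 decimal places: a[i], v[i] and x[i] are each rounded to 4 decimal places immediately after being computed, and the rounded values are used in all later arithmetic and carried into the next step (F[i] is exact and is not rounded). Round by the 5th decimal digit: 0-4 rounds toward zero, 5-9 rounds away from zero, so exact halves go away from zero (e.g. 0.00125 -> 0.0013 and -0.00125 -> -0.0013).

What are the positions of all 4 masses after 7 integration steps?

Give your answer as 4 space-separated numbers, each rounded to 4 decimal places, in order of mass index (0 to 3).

Answer: 5.7012 6.1660 11.6104 16.5469

Derivation:
Step 0: x=[3.0000 9.0000 10.0000 18.0000] v=[-1.0000 0.0000 0.0000 0.0000]
Step 1: x=[4.0000 6.5000 11.7500 16.0000] v=[2.0000 -5.0000 3.5000 -4.0000]
Step 2: x=[4.2500 5.3750 13.2500 13.8750] v=[0.5000 -2.2500 3.0000 -4.2500]
Step 3: x=[2.9375 7.6250 12.9375 13.4375] v=[-2.6250 4.5000 -0.6250 -0.8750]
Step 4: x=[2.5000 10.1875 11.4219 14.7500] v=[-0.8750 5.1250 -3.0313 2.6250]
Step 5: x=[4.6563 9.5235 10.4297 16.3985] v=[4.3125 -1.3281 -1.9845 3.2969]
Step 6: x=[6.9180 6.8790 10.7031 17.0626] v=[4.5234 -5.2891 0.5468 1.3281]
Step 7: x=[5.7012 6.1660 11.6104 16.5469] v=[-2.4336 -1.4260 1.8145 -1.0314]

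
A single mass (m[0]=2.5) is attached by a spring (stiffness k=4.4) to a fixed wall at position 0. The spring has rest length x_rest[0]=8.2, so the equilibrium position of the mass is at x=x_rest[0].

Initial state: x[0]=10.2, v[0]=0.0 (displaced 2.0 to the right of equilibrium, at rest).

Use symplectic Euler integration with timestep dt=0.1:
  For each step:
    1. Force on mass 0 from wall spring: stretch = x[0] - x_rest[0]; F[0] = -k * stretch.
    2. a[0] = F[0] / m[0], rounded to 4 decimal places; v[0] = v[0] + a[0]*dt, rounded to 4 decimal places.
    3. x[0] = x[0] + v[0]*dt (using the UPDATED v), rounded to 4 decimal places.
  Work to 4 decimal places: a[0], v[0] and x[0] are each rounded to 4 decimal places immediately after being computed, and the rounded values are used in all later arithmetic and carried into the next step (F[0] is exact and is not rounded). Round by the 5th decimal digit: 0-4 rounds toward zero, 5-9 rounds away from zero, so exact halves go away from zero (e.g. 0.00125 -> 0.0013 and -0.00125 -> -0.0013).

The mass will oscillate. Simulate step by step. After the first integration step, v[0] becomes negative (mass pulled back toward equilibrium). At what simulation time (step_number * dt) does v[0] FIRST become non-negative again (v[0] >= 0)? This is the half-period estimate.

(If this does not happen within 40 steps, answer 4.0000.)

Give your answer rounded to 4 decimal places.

Step 0: x=[10.2000] v=[0.0000]
Step 1: x=[10.1648] v=[-0.3520]
Step 2: x=[10.0950] v=[-0.6978]
Step 3: x=[9.9919] v=[-1.0313]
Step 4: x=[9.8572] v=[-1.3467]
Step 5: x=[9.6934] v=[-1.6384]
Step 6: x=[9.5033] v=[-1.9012]
Step 7: x=[9.2902] v=[-2.1306]
Step 8: x=[9.0580] v=[-2.3225]
Step 9: x=[8.8107] v=[-2.4735]
Step 10: x=[8.5526] v=[-2.5810]
Step 11: x=[8.2883] v=[-2.6431]
Step 12: x=[8.0224] v=[-2.6586]
Step 13: x=[7.7597] v=[-2.6273]
Step 14: x=[7.5047] v=[-2.5498]
Step 15: x=[7.2620] v=[-2.4274]
Step 16: x=[7.0358] v=[-2.2623]
Step 17: x=[6.8301] v=[-2.0574]
Step 18: x=[6.6485] v=[-1.8163]
Step 19: x=[6.4942] v=[-1.5432]
Step 20: x=[6.3699] v=[-1.2430]
Step 21: x=[6.2778] v=[-0.9209]
Step 22: x=[6.2195] v=[-0.5826]
Step 23: x=[6.1961] v=[-0.2340]
Step 24: x=[6.2080] v=[0.1187]
First v>=0 after going negative at step 24, time=2.4000

Answer: 2.4000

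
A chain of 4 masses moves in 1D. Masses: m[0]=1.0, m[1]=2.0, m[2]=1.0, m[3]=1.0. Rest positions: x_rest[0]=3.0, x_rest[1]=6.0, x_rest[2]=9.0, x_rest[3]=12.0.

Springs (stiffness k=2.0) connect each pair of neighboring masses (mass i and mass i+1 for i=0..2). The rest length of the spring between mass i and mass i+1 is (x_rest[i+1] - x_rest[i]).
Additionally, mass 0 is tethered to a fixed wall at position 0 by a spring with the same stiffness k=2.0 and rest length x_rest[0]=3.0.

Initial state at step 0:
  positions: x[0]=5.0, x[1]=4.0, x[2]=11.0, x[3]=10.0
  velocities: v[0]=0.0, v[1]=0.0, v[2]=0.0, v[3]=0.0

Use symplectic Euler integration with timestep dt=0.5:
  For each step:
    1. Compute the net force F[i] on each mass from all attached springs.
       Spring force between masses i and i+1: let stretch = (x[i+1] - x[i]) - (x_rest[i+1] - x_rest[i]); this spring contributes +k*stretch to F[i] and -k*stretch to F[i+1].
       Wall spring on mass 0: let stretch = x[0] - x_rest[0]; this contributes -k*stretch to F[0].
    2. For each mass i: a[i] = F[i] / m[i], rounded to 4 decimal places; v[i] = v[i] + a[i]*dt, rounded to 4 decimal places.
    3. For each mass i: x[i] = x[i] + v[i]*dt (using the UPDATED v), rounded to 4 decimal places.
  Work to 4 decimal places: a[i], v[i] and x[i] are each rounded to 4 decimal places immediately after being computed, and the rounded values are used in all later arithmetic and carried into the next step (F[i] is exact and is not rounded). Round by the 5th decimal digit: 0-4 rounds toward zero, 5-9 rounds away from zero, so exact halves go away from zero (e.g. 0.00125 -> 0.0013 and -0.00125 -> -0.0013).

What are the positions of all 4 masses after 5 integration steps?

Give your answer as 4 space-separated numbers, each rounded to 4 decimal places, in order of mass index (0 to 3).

Step 0: x=[5.0000 4.0000 11.0000 10.0000] v=[0.0000 0.0000 0.0000 0.0000]
Step 1: x=[2.0000 6.0000 7.0000 12.0000] v=[-6.0000 4.0000 -8.0000 4.0000]
Step 2: x=[0.0000 7.2500 5.0000 13.0000] v=[-4.0000 2.5000 -4.0000 2.0000]
Step 3: x=[1.6250 6.1250 8.1250 11.5000] v=[3.2500 -2.2500 6.2500 -3.0000]
Step 4: x=[4.6875 4.3750 11.9375 9.8125] v=[6.1250 -3.5000 7.6250 -3.3750]
Step 5: x=[5.2500 4.5938 10.9063 10.6875] v=[1.1250 0.4375 -2.0625 1.7500]

Answer: 5.2500 4.5938 10.9063 10.6875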